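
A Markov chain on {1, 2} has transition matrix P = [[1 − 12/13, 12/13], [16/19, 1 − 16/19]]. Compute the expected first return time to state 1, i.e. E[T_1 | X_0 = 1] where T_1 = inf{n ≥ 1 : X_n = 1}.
E[T_1 | X_0 = 1] = 1/π_1 = 109/52

For an irreducible recurrent Markov chain with stationary distribution π, E[T_i | X_0 = i] = 1/π_i (Kac's formula). Here π_1 = (16/19)/(12/13 + 16/19) = (16/19)/(436/247) = 52/109, so E[T_1 | X_0 = 1] = 1/π_1 = (12/13 + 16/19)/(16/19) = (436/247)/(16/19) = 109/52.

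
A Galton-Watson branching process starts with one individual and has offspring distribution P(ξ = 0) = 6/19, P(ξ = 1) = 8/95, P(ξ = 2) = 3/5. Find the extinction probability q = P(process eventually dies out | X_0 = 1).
q = 10/19

The pgf is f(s) = 6/19 + 8/95·s + 3/5·s². The extinction probability q is the smallest fixed point of f in [0, 1]. Setting s = f(s):
  3/5·s² + (8/95 − 1)·s + 6/19 = 0
  3/5·s² − (6/19 + 3/5)·s + 6/19 = 0
which factors as (s − 1)·(3/5·s − 6/19) = 0, giving roots s = 1 and s = (6/19)/(3/5) = 10/19.
Mean offspring μ = 8/95 + 2·3/5 = 122/95 > 1 (supercritical), so q < 1. The extinction probability is the smaller root: q = (6/19)/(3/5) = 10/19.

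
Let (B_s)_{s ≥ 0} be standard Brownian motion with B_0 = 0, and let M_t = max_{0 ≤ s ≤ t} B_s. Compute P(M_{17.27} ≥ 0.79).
P(M_{17.27} ≥ 0.79) = 2·P(B_{17.27} ≥ 0.79) = 2(1 − Φ(0.79/√17.27)) ≈ 0.8492

By the reflection principle for Brownian motion, P(M_t ≥ a) = 2 · P(B_t ≥ a) for a ≥ 0. Since B_t ~ N(0, t), P(B_t ≥ 0.79) = 1 − Φ(0.79/√t) = 1 − Φ(0.79/√17.27) = 1 − Φ(0.1901). So
  P(M_{17.27} ≥ 0.79) = 2(1 − Φ(0.1901)) ≈ 0.8492.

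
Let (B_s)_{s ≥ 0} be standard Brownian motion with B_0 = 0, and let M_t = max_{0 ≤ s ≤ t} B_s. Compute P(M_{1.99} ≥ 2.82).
P(M_{1.99} ≥ 2.82) = 2·P(B_{1.99} ≥ 2.82) = 2(1 − Φ(2.82/√1.99)) ≈ 0.0456

By the reflection principle for Brownian motion, P(M_t ≥ a) = 2 · P(B_t ≥ a) for a ≥ 0. Since B_t ~ N(0, t), P(B_t ≥ 2.82) = 1 − Φ(2.82/√t) = 1 − Φ(2.82/√1.99) = 1 − Φ(1.9990). So
  P(M_{1.99} ≥ 2.82) = 2(1 − Φ(1.9990)) ≈ 0.0456.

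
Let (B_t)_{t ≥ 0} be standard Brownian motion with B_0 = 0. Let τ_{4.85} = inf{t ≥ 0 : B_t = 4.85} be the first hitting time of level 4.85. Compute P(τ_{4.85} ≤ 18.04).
P(τ_{4.85} ≤ 18.04) = 2(1 − Φ(4.85/√18.04)) = 2(1 − Φ(1.1419)) ≈ 0.2535

By the reflection principle for standard BM, P(τ_b ≤ t) = 2 · P(B_t ≥ b). Since B_t ~ N(0, t), P(B_t ≥ 4.85) = 1 − Φ(4.85/√t) = 1 − Φ(4.85/√18.04) = 1 − Φ(1.1419) ≈ 0.12675. Doubling: P(τ_{4.85} ≤ 18.04) ≈ 2 · 0.12675 = 0.25350 ≈ 0.2535.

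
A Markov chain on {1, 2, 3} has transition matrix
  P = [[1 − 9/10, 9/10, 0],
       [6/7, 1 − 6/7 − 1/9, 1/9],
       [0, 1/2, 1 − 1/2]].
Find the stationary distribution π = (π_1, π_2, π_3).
π = (60/137, 63/137, 14/137)

This is a birth-death chain on three states, which satisfies detailed balance: π_1 · P_{12} = π_2 · P_{21} and π_2 · P_{23} = π_3 · P_{32}.
From π_1 · 9/10 = π_2 · 6/7: π_2/π_1 = (9/10)/(6/7) = 21/20.
From π_2 · 1/9 = π_3 · 1/2: π_3/π_2 = (1/9)/(1/2) = 2/9.
Take π_1 proportional to 1; then unnormalized π = (1, 21/20, 7/30). Normalize by dividing by the sum 137/60:
  π = (60/137, 63/137, 14/137).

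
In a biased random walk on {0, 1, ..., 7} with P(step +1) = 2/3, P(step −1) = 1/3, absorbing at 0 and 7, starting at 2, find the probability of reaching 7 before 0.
P(hit 7 before 0) = (1 − (1/2)^2) / (1 − (1/2)^7) = 96/127

Let u_k denote P(reach 7 before 0 | start at k). Boundary: u_0 = 0, u_7 = 1. Recurrence: u_k = 2/3·u_{k+1} + 1/3·u_{k-1} for 1 ≤ k ≤ 6. Try u_k = A + B·r^k with r = q/p = (1/3)/(2/3) = 1/2. Substitution satisfies the recurrence; boundary conditions give:
  u_k = (1 − r^k) / (1 − r^N) = (1 − (1/2)^2) / (1 − (1/2)^7) = 96/127.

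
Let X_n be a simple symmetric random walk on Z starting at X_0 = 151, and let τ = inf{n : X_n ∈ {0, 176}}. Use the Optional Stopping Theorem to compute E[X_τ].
E[X_τ] = 151

X_n is a martingale and τ is a bounded-mean stopping time (indeed τ is finite a.s. with bounded expectation since the walk is in a bounded region). By the OST, E[X_τ] = E[X_0] = 151. Equivalently: E[X_τ] = 176 · P(hit 176 first) + 0 · P(hit 0 first) = 176 · (151/176) = 151.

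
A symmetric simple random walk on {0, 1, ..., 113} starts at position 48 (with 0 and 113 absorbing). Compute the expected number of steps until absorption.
E[τ | X_0 = 48] = 3120

Let v_k = E[τ | X_0 = k]. Boundary: v_0 = v_113 = 0. Recurrence: v_k = 1 + (v_{k-1} + v_{k+1})/2 for 1 ≤ k ≤ 112. The particular solution to v_k − (v_{k-1} + v_{k+1})/2 = 1 is v_k = −k^2. Adding homogeneous solution A + B k and matching boundaries gives v_k = k (113 − k). Substituting k = 48: v_48 = 48 · 65 = 3120.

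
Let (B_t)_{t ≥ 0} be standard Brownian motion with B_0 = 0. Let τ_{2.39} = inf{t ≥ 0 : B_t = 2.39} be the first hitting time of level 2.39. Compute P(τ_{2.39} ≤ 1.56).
P(τ_{2.39} ≤ 1.56) = 2(1 − Φ(2.39/√1.56)) = 2(1 − Φ(1.9135)) ≈ 0.0557

By the reflection principle for standard BM, P(τ_b ≤ t) = 2 · P(B_t ≥ b). Since B_t ~ N(0, t), P(B_t ≥ 2.39) = 1 − Φ(2.39/√t) = 1 − Φ(2.39/√1.56) = 1 − Φ(1.9135) ≈ 0.02784. Doubling: P(τ_{2.39} ≤ 1.56) ≈ 2 · 0.02784 = 0.05568 ≈ 0.0557.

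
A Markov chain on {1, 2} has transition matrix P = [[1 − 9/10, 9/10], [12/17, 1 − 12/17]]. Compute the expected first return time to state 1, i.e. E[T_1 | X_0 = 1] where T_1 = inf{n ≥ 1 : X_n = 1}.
E[T_1 | X_0 = 1] = 1/π_1 = 91/40

For an irreducible recurrent Markov chain with stationary distribution π, E[T_i | X_0 = i] = 1/π_i (Kac's formula). Here π_1 = (12/17)/(9/10 + 12/17) = (12/17)/(273/170) = 40/91, so E[T_1 | X_0 = 1] = 1/π_1 = (9/10 + 12/17)/(12/17) = (273/170)/(12/17) = 91/40.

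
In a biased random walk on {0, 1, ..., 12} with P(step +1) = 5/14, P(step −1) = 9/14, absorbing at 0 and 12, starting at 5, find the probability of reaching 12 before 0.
P(hit 12 before 0) = (1 − (9/5)^5) / (1 − (9/5)^12) = 1092265625/70546348964

Let u_k denote P(reach 12 before 0 | start at k). Boundary: u_0 = 0, u_12 = 1. Recurrence: u_k = 5/14·u_{k+1} + 9/14·u_{k-1} for 1 ≤ k ≤ 11. Try u_k = A + B·r^k with r = q/p = (9/14)/(5/14) = 9/5. Substitution satisfies the recurrence; boundary conditions give:
  u_k = (1 − r^k) / (1 − r^N) = (1 − (9/5)^5) / (1 − (9/5)^12) = 1092265625/70546348964.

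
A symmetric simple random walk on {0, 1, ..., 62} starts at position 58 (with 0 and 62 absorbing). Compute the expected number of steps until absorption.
E[τ | X_0 = 58] = 232

Let v_k = E[τ | X_0 = k]. Boundary: v_0 = v_62 = 0. Recurrence: v_k = 1 + (v_{k-1} + v_{k+1})/2 for 1 ≤ k ≤ 61. The particular solution to v_k − (v_{k-1} + v_{k+1})/2 = 1 is v_k = −k^2. Adding homogeneous solution A + B k and matching boundaries gives v_k = k (62 − k). Substituting k = 58: v_58 = 58 · 4 = 232.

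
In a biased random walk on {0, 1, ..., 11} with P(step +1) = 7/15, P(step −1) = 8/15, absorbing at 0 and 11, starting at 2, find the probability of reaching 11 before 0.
P(hit 11 before 0) = (1 − (8/7)^2) / (1 − (8/7)^11) = 605304105/6612607849

Let u_k denote P(reach 11 before 0 | start at k). Boundary: u_0 = 0, u_11 = 1. Recurrence: u_k = 7/15·u_{k+1} + 8/15·u_{k-1} for 1 ≤ k ≤ 10. Try u_k = A + B·r^k with r = q/p = (8/15)/(7/15) = 8/7. Substitution satisfies the recurrence; boundary conditions give:
  u_k = (1 − r^k) / (1 − r^N) = (1 − (8/7)^2) / (1 − (8/7)^11) = 605304105/6612607849.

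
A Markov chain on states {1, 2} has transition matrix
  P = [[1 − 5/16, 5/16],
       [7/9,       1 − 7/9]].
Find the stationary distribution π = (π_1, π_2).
π_1 = 112/157, π_2 = 45/157

Solve πP = π with π_1 + π_2 = 1. From πP = π: π_1 · (1 − 5/16) + π_2 · 7/9 = π_1 ⇒ π_2 · 7/9 = π_1 · 5/16 ⇒ π_2/π_1 = (5/16)/(7/9) = 45/112. Together with π_1 + π_2 = 1:
  π_1 = (7/9)/(5/16 + 7/9) = (7/9)/(157/144) = 112/157,
  π_2 = (5/16)/(5/16 + 7/9) = (5/16)/(157/144) = 45/157.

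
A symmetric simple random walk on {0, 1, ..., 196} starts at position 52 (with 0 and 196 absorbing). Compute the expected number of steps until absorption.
E[τ | X_0 = 52] = 7488

Let v_k = E[τ | X_0 = k]. Boundary: v_0 = v_196 = 0. Recurrence: v_k = 1 + (v_{k-1} + v_{k+1})/2 for 1 ≤ k ≤ 195. The particular solution to v_k − (v_{k-1} + v_{k+1})/2 = 1 is v_k = −k^2. Adding homogeneous solution A + B k and matching boundaries gives v_k = k (196 − k). Substituting k = 52: v_52 = 52 · 144 = 7488.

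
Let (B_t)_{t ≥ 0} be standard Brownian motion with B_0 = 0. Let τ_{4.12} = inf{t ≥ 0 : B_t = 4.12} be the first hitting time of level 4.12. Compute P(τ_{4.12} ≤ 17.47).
P(τ_{4.12} ≤ 17.47) = 2(1 − Φ(4.12/√17.47)) = 2(1 − Φ(0.9857)) ≈ 0.3243

By the reflection principle for standard BM, P(τ_b ≤ t) = 2 · P(B_t ≥ b). Since B_t ~ N(0, t), P(B_t ≥ 4.12) = 1 − Φ(4.12/√t) = 1 − Φ(4.12/√17.47) = 1 − Φ(0.9857) ≈ 0.16214. Doubling: P(τ_{4.12} ≤ 17.47) ≈ 2 · 0.16214 = 0.32428 ≈ 0.3243.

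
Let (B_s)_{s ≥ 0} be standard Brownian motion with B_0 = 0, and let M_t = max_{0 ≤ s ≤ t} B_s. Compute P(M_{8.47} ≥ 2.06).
P(M_{8.47} ≥ 2.06) = 2·P(B_{8.47} ≥ 2.06) = 2(1 − Φ(2.06/√8.47)) ≈ 0.4791

By the reflection principle for Brownian motion, P(M_t ≥ a) = 2 · P(B_t ≥ a) for a ≥ 0. Since B_t ~ N(0, t), P(B_t ≥ 2.06) = 1 − Φ(2.06/√t) = 1 − Φ(2.06/√8.47) = 1 − Φ(0.7078). So
  P(M_{8.47} ≥ 2.06) = 2(1 − Φ(0.7078)) ≈ 0.4791.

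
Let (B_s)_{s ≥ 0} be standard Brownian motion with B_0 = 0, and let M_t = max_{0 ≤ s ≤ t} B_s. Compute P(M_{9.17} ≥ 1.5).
P(M_{9.17} ≥ 1.5) = 2·P(B_{9.17} ≥ 1.5) = 2(1 − Φ(1.5/√9.17)) ≈ 0.6204

By the reflection principle for Brownian motion, P(M_t ≥ a) = 2 · P(B_t ≥ a) for a ≥ 0. Since B_t ~ N(0, t), P(B_t ≥ 1.5) = 1 − Φ(1.5/√t) = 1 − Φ(1.5/√9.17) = 1 − Φ(0.4953). So
  P(M_{9.17} ≥ 1.5) = 2(1 − Φ(0.4953)) ≈ 0.6204.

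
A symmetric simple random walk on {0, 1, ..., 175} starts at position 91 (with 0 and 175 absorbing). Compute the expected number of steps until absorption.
E[τ | X_0 = 91] = 7644

Let v_k = E[τ | X_0 = k]. Boundary: v_0 = v_175 = 0. Recurrence: v_k = 1 + (v_{k-1} + v_{k+1})/2 for 1 ≤ k ≤ 174. The particular solution to v_k − (v_{k-1} + v_{k+1})/2 = 1 is v_k = −k^2. Adding homogeneous solution A + B k and matching boundaries gives v_k = k (175 − k). Substituting k = 91: v_91 = 91 · 84 = 7644.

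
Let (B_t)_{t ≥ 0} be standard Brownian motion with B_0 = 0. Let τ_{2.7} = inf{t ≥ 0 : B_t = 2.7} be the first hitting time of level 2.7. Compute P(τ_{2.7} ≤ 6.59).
P(τ_{2.7} ≤ 6.59) = 2(1 − Φ(2.7/√6.59)) = 2(1 − Φ(1.0518)) ≈ 0.2929

By the reflection principle for standard BM, P(τ_b ≤ t) = 2 · P(B_t ≥ b). Since B_t ~ N(0, t), P(B_t ≥ 2.7) = 1 − Φ(2.7/√t) = 1 − Φ(2.7/√6.59) = 1 − Φ(1.0518) ≈ 0.14645. Doubling: P(τ_{2.7} ≤ 6.59) ≈ 2 · 0.14645 = 0.29290 ≈ 0.2929.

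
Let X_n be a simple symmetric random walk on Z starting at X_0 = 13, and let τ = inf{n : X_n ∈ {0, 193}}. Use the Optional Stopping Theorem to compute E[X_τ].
E[X_τ] = 13

X_n is a martingale and τ is a bounded-mean stopping time (indeed τ is finite a.s. with bounded expectation since the walk is in a bounded region). By the OST, E[X_τ] = E[X_0] = 13. Equivalently: E[X_τ] = 193 · P(hit 193 first) + 0 · P(hit 0 first) = 193 · (13/193) = 13.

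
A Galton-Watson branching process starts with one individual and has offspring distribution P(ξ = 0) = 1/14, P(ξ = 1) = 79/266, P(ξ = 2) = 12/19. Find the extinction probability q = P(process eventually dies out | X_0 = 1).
q = 19/168

The pgf is f(s) = 1/14 + 79/266·s + 12/19·s². The extinction probability q is the smallest fixed point of f in [0, 1]. Setting s = f(s):
  12/19·s² + (79/266 − 1)·s + 1/14 = 0
  12/19·s² − (1/14 + 12/19)·s + 1/14 = 0
which factors as (s − 1)·(12/19·s − 1/14) = 0, giving roots s = 1 and s = (1/14)/(12/19) = 19/168.
Mean offspring μ = 79/266 + 2·12/19 = 415/266 > 1 (supercritical), so q < 1. The extinction probability is the smaller root: q = (1/14)/(12/19) = 19/168.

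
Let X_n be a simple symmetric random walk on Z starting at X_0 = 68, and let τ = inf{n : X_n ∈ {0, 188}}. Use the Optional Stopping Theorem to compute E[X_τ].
E[X_τ] = 68

X_n is a martingale and τ is a bounded-mean stopping time (indeed τ is finite a.s. with bounded expectation since the walk is in a bounded region). By the OST, E[X_τ] = E[X_0] = 68. Equivalently: E[X_τ] = 188 · P(hit 188 first) + 0 · P(hit 0 first) = 188 · (68/188) = 68.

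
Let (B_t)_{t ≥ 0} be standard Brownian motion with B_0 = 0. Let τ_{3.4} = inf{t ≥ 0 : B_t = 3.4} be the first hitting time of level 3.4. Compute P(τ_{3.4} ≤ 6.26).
P(τ_{3.4} ≤ 6.26) = 2(1 − Φ(3.4/√6.26)) = 2(1 − Φ(1.3589)) ≈ 0.1742

By the reflection principle for standard BM, P(τ_b ≤ t) = 2 · P(B_t ≥ b). Since B_t ~ N(0, t), P(B_t ≥ 3.4) = 1 − Φ(3.4/√t) = 1 − Φ(3.4/√6.26) = 1 − Φ(1.3589) ≈ 0.08709. Doubling: P(τ_{3.4} ≤ 6.26) ≈ 2 · 0.08709 = 0.17418 ≈ 0.1742.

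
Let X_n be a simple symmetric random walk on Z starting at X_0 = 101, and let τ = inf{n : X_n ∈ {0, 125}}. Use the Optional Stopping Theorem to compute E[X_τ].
E[X_τ] = 101

X_n is a martingale and τ is a bounded-mean stopping time (indeed τ is finite a.s. with bounded expectation since the walk is in a bounded region). By the OST, E[X_τ] = E[X_0] = 101. Equivalently: E[X_τ] = 125 · P(hit 125 first) + 0 · P(hit 0 first) = 125 · (101/125) = 101.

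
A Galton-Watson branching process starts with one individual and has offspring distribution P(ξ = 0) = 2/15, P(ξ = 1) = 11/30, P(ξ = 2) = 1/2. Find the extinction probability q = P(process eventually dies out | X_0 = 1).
q = 4/15

The pgf is f(s) = 2/15 + 11/30·s + 1/2·s². The extinction probability q is the smallest fixed point of f in [0, 1]. Setting s = f(s):
  1/2·s² + (11/30 − 1)·s + 2/15 = 0
  1/2·s² − (2/15 + 1/2)·s + 2/15 = 0
which factors as (s − 1)·(1/2·s − 2/15) = 0, giving roots s = 1 and s = (2/15)/(1/2) = 4/15.
Mean offspring μ = 11/30 + 2·1/2 = 41/30 > 1 (supercritical), so q < 1. The extinction probability is the smaller root: q = (2/15)/(1/2) = 4/15.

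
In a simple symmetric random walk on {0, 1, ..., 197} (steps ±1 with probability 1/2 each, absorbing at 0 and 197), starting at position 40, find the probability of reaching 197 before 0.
P(hit 197 before 0) = 40/197

Let u_k = P(hit 197 before 0 | start at k). Then u_0 = 0, u_197 = 1, and u_k = u_{k-1}/2 + u_{k+1}/2 for 1 ≤ k ≤ 196. This harmonic recurrence is solved by u_k = k/197, giving u_40 = 40/197.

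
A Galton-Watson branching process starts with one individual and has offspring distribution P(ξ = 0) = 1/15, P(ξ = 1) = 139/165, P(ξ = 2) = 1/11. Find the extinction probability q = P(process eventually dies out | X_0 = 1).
q = 11/15

The pgf is f(s) = 1/15 + 139/165·s + 1/11·s². The extinction probability q is the smallest fixed point of f in [0, 1]. Setting s = f(s):
  1/11·s² + (139/165 − 1)·s + 1/15 = 0
  1/11·s² − (1/15 + 1/11)·s + 1/15 = 0
which factors as (s − 1)·(1/11·s − 1/15) = 0, giving roots s = 1 and s = (1/15)/(1/11) = 11/15.
Mean offspring μ = 139/165 + 2·1/11 = 169/165 > 1 (supercritical), so q < 1. The extinction probability is the smaller root: q = (1/15)/(1/11) = 11/15.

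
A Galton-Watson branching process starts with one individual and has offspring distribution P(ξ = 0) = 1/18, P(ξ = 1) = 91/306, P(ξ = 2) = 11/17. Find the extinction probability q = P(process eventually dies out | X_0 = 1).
q = 17/198

The pgf is f(s) = 1/18 + 91/306·s + 11/17·s². The extinction probability q is the smallest fixed point of f in [0, 1]. Setting s = f(s):
  11/17·s² + (91/306 − 1)·s + 1/18 = 0
  11/17·s² − (1/18 + 11/17)·s + 1/18 = 0
which factors as (s − 1)·(11/17·s − 1/18) = 0, giving roots s = 1 and s = (1/18)/(11/17) = 17/198.
Mean offspring μ = 91/306 + 2·11/17 = 487/306 > 1 (supercritical), so q < 1. The extinction probability is the smaller root: q = (1/18)/(11/17) = 17/198.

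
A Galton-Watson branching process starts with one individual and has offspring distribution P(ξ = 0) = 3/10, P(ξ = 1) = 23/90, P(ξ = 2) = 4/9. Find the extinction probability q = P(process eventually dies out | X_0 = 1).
q = 27/40

The pgf is f(s) = 3/10 + 23/90·s + 4/9·s². The extinction probability q is the smallest fixed point of f in [0, 1]. Setting s = f(s):
  4/9·s² + (23/90 − 1)·s + 3/10 = 0
  4/9·s² − (3/10 + 4/9)·s + 3/10 = 0
which factors as (s − 1)·(4/9·s − 3/10) = 0, giving roots s = 1 and s = (3/10)/(4/9) = 27/40.
Mean offspring μ = 23/90 + 2·4/9 = 103/90 > 1 (supercritical), so q < 1. The extinction probability is the smaller root: q = (3/10)/(4/9) = 27/40.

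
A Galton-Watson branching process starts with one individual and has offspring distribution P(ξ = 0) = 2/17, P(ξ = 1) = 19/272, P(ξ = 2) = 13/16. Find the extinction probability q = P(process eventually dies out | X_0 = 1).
q = 32/221

The pgf is f(s) = 2/17 + 19/272·s + 13/16·s². The extinction probability q is the smallest fixed point of f in [0, 1]. Setting s = f(s):
  13/16·s² + (19/272 − 1)·s + 2/17 = 0
  13/16·s² − (2/17 + 13/16)·s + 2/17 = 0
which factors as (s − 1)·(13/16·s − 2/17) = 0, giving roots s = 1 and s = (2/17)/(13/16) = 32/221.
Mean offspring μ = 19/272 + 2·13/16 = 461/272 > 1 (supercritical), so q < 1. The extinction probability is the smaller root: q = (2/17)/(13/16) = 32/221.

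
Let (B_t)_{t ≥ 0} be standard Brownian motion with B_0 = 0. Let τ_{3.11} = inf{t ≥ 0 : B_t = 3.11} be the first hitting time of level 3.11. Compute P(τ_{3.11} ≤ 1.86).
P(τ_{3.11} ≤ 1.86) = 2(1 − Φ(3.11/√1.86)) = 2(1 − Φ(2.2804)) ≈ 0.0226

By the reflection principle for standard BM, P(τ_b ≤ t) = 2 · P(B_t ≥ b). Since B_t ~ N(0, t), P(B_t ≥ 3.11) = 1 − Φ(3.11/√t) = 1 − Φ(3.11/√1.86) = 1 − Φ(2.2804) ≈ 0.01129. Doubling: P(τ_{3.11} ≤ 1.86) ≈ 2 · 0.01129 = 0.02258 ≈ 0.0226.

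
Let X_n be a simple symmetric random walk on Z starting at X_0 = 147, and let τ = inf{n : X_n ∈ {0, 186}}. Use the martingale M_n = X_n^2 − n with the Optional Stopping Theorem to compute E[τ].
E[τ] = 5733

M_n = X_n^2 − n is a martingale (since E[X_{n+1}^2 | F_n] = X_n^2 + 1). By OST (τ has finite mean in a bounded region), E[M_τ] = E[M_0] = X_0^2 − 0 = 147^2 = 21609. Also E[M_τ] = E[X_τ^2] − E[τ]. The walk exits at 0 or 186, with P(hit 186 first) = 147/186, so E[X_τ^2] = 186^2 · 147/186 + 0 = 27342. Thus E[τ] = E[X_τ^2] − E[M_τ] = 27342 − 21609 = 5733 = 147(186 − 147) = 5733.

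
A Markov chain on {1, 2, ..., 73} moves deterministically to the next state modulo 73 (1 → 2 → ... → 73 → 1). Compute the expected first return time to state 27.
E[T_27 | X_0 = 27] = 73

The chain cycles deterministically, so starting at state 27 it returns in exactly 73 steps. Equivalently, the stationary distribution is uniform π_j = 1/73 for every state j, so by Kac's formula E[T_27] = 1/π_27 = 73.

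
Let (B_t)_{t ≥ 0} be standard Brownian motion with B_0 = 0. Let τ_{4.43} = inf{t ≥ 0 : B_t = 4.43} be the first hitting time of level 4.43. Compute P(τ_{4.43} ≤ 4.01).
P(τ_{4.43} ≤ 4.01) = 2(1 − Φ(4.43/√4.01)) = 2(1 − Φ(2.2122)) ≈ 0.0270

By the reflection principle for standard BM, P(τ_b ≤ t) = 2 · P(B_t ≥ b). Since B_t ~ N(0, t), P(B_t ≥ 4.43) = 1 − Φ(4.43/√t) = 1 − Φ(4.43/√4.01) = 1 − Φ(2.2122) ≈ 0.01348. Doubling: P(τ_{4.43} ≤ 4.01) ≈ 2 · 0.01348 = 0.02696 ≈ 0.0270.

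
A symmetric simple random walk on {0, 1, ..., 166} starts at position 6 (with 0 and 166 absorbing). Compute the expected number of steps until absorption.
E[τ | X_0 = 6] = 960

Let v_k = E[τ | X_0 = k]. Boundary: v_0 = v_166 = 0. Recurrence: v_k = 1 + (v_{k-1} + v_{k+1})/2 for 1 ≤ k ≤ 165. The particular solution to v_k − (v_{k-1} + v_{k+1})/2 = 1 is v_k = −k^2. Adding homogeneous solution A + B k and matching boundaries gives v_k = k (166 − k). Substituting k = 6: v_6 = 6 · 160 = 960.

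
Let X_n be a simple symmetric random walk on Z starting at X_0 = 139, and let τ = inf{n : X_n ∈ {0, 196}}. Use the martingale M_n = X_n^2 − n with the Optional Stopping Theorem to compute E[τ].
E[τ] = 7923

M_n = X_n^2 − n is a martingale (since E[X_{n+1}^2 | F_n] = X_n^2 + 1). By OST (τ has finite mean in a bounded region), E[M_τ] = E[M_0] = X_0^2 − 0 = 139^2 = 19321. Also E[M_τ] = E[X_τ^2] − E[τ]. The walk exits at 0 or 196, with P(hit 196 first) = 139/196, so E[X_τ^2] = 196^2 · 139/196 + 0 = 27244. Thus E[τ] = E[X_τ^2] − E[M_τ] = 27244 − 19321 = 7923 = 139(196 − 139) = 7923.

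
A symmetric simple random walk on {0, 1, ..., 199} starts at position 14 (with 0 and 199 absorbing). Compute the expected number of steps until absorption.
E[τ | X_0 = 14] = 2590

Let v_k = E[τ | X_0 = k]. Boundary: v_0 = v_199 = 0. Recurrence: v_k = 1 + (v_{k-1} + v_{k+1})/2 for 1 ≤ k ≤ 198. The particular solution to v_k − (v_{k-1} + v_{k+1})/2 = 1 is v_k = −k^2. Adding homogeneous solution A + B k and matching boundaries gives v_k = k (199 − k). Substituting k = 14: v_14 = 14 · 185 = 2590.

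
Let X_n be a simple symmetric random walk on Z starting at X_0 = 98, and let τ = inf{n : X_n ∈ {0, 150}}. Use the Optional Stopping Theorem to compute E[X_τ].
E[X_τ] = 98

X_n is a martingale and τ is a bounded-mean stopping time (indeed τ is finite a.s. with bounded expectation since the walk is in a bounded region). By the OST, E[X_τ] = E[X_0] = 98. Equivalently: E[X_τ] = 150 · P(hit 150 first) + 0 · P(hit 0 first) = 150 · (98/150) = 98.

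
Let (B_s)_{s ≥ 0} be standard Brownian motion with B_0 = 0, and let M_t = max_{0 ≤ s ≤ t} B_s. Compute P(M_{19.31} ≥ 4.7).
P(M_{19.31} ≥ 4.7) = 2·P(B_{19.31} ≥ 4.7) = 2(1 − Φ(4.7/√19.31)) ≈ 0.2848

By the reflection principle for Brownian motion, P(M_t ≥ a) = 2 · P(B_t ≥ a) for a ≥ 0. Since B_t ~ N(0, t), P(B_t ≥ 4.7) = 1 − Φ(4.7/√t) = 1 − Φ(4.7/√19.31) = 1 − Φ(1.0696). So
  P(M_{19.31} ≥ 4.7) = 2(1 − Φ(1.0696)) ≈ 0.2848.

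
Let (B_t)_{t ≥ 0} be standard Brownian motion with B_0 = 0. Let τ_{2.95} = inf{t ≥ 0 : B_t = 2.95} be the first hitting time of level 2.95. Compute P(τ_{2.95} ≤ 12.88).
P(τ_{2.95} ≤ 12.88) = 2(1 − Φ(2.95/√12.88)) = 2(1 − Φ(0.8220)) ≈ 0.4111

By the reflection principle for standard BM, P(τ_b ≤ t) = 2 · P(B_t ≥ b). Since B_t ~ N(0, t), P(B_t ≥ 2.95) = 1 − Φ(2.95/√t) = 1 − Φ(2.95/√12.88) = 1 − Φ(0.8220) ≈ 0.20554. Doubling: P(τ_{2.95} ≤ 12.88) ≈ 2 · 0.20554 = 0.41108 ≈ 0.4111.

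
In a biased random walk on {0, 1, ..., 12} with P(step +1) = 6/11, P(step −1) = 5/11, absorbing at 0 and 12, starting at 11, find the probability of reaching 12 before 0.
P(hit 12 before 0) = (1 − (5/6)^11) / (1 − (5/6)^12) = 1883813586/1932641711

Let u_k denote P(reach 12 before 0 | start at k). Boundary: u_0 = 0, u_12 = 1. Recurrence: u_k = 6/11·u_{k+1} + 5/11·u_{k-1} for 1 ≤ k ≤ 11. Try u_k = A + B·r^k with r = q/p = (5/11)/(6/11) = 5/6. Substitution satisfies the recurrence; boundary conditions give:
  u_k = (1 − r^k) / (1 − r^N) = (1 − (5/6)^11) / (1 − (5/6)^12) = 1883813586/1932641711.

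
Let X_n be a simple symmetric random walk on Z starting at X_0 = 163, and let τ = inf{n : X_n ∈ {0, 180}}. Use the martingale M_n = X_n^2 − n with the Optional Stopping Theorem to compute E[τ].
E[τ] = 2771

M_n = X_n^2 − n is a martingale (since E[X_{n+1}^2 | F_n] = X_n^2 + 1). By OST (τ has finite mean in a bounded region), E[M_τ] = E[M_0] = X_0^2 − 0 = 163^2 = 26569. Also E[M_τ] = E[X_τ^2] − E[τ]. The walk exits at 0 or 180, with P(hit 180 first) = 163/180, so E[X_τ^2] = 180^2 · 163/180 + 0 = 29340. Thus E[τ] = E[X_τ^2] − E[M_τ] = 29340 − 26569 = 2771 = 163(180 − 163) = 2771.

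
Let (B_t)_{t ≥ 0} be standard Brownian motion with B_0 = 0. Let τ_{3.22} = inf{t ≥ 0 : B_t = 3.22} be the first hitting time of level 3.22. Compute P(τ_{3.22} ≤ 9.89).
P(τ_{3.22} ≤ 9.89) = 2(1 − Φ(3.22/√9.89)) = 2(1 − Φ(1.0239)) ≈ 0.3059

By the reflection principle for standard BM, P(τ_b ≤ t) = 2 · P(B_t ≥ b). Since B_t ~ N(0, t), P(B_t ≥ 3.22) = 1 − Φ(3.22/√t) = 1 − Φ(3.22/√9.89) = 1 − Φ(1.0239) ≈ 0.15294. Doubling: P(τ_{3.22} ≤ 9.89) ≈ 2 · 0.15294 = 0.30588 ≈ 0.3059.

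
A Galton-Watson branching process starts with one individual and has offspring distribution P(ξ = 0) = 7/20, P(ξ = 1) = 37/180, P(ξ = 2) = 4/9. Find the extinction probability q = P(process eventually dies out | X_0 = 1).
q = 63/80

The pgf is f(s) = 7/20 + 37/180·s + 4/9·s². The extinction probability q is the smallest fixed point of f in [0, 1]. Setting s = f(s):
  4/9·s² + (37/180 − 1)·s + 7/20 = 0
  4/9·s² − (7/20 + 4/9)·s + 7/20 = 0
which factors as (s − 1)·(4/9·s − 7/20) = 0, giving roots s = 1 and s = (7/20)/(4/9) = 63/80.
Mean offspring μ = 37/180 + 2·4/9 = 197/180 > 1 (supercritical), so q < 1. The extinction probability is the smaller root: q = (7/20)/(4/9) = 63/80.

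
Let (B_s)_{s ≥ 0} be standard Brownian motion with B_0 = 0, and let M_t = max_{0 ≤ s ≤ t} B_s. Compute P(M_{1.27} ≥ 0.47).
P(M_{1.27} ≥ 0.47) = 2·P(B_{1.27} ≥ 0.47) = 2(1 − Φ(0.47/√1.27)) ≈ 0.6766

By the reflection principle for Brownian motion, P(M_t ≥ a) = 2 · P(B_t ≥ a) for a ≥ 0. Since B_t ~ N(0, t), P(B_t ≥ 0.47) = 1 − Φ(0.47/√t) = 1 − Φ(0.47/√1.27) = 1 − Φ(0.4171). So
  P(M_{1.27} ≥ 0.47) = 2(1 − Φ(0.4171)) ≈ 0.6766.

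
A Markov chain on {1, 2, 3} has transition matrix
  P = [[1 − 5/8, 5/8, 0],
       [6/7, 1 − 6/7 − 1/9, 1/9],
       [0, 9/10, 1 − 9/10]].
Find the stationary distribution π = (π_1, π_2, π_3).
π = (3888/7073, 2835/7073, 350/7073)

This is a birth-death chain on three states, which satisfies detailed balance: π_1 · P_{12} = π_2 · P_{21} and π_2 · P_{23} = π_3 · P_{32}.
From π_1 · 5/8 = π_2 · 6/7: π_2/π_1 = (5/8)/(6/7) = 35/48.
From π_2 · 1/9 = π_3 · 9/10: π_3/π_2 = (1/9)/(9/10) = 10/81.
Take π_1 proportional to 1; then unnormalized π = (1, 35/48, 175/1944). Normalize by dividing by the sum 7073/3888:
  π = (3888/7073, 2835/7073, 350/7073).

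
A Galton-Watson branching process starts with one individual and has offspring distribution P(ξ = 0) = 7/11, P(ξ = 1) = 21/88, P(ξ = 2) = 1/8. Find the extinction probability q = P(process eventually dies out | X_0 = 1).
q = 1

Mean offspring μ = 0·7/11 + 1·21/88 + 2·1/8 = 43/88 ≤ 1. For μ ≤ 1 with offspring not concentrated at 1, the Galton-Watson process goes extinct almost surely, so q = 1.
(Algebraic check: The pgf is f(s) = 7/11 + 21/88·s + 1/8·s². The extinction probability q is the smallest fixed point of f in [0, 1]. Setting s = f(s):
  1/8·s² + (21/88 − 1)·s + 7/11 = 0
  1/8·s² − (7/11 + 1/8)·s + 7/11 = 0
which factors as (s − 1)·(1/8·s − 7/11) = 0, giving roots s = 1 and s = (7/11)/(1/8) = 56/11. Since 56/11 ≥ 1, the smallest root in [0, 1] is s = 1.)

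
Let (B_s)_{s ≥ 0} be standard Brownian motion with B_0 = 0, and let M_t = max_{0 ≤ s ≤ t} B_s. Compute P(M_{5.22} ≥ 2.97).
P(M_{5.22} ≥ 2.97) = 2·P(B_{5.22} ≥ 2.97) = 2(1 − Φ(2.97/√5.22)) ≈ 0.1936

By the reflection principle for Brownian motion, P(M_t ≥ a) = 2 · P(B_t ≥ a) for a ≥ 0. Since B_t ~ N(0, t), P(B_t ≥ 2.97) = 1 − Φ(2.97/√t) = 1 − Φ(2.97/√5.22) = 1 − Φ(1.2999). So
  P(M_{5.22} ≥ 2.97) = 2(1 − Φ(1.2999)) ≈ 0.1936.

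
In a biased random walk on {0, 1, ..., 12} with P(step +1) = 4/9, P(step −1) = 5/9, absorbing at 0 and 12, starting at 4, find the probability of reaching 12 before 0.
P(hit 12 before 0) = (1 − (5/4)^4) / (1 − (5/4)^12) = 65536/616161

Let u_k denote P(reach 12 before 0 | start at k). Boundary: u_0 = 0, u_12 = 1. Recurrence: u_k = 4/9·u_{k+1} + 5/9·u_{k-1} for 1 ≤ k ≤ 11. Try u_k = A + B·r^k with r = q/p = (5/9)/(4/9) = 5/4. Substitution satisfies the recurrence; boundary conditions give:
  u_k = (1 − r^k) / (1 − r^N) = (1 − (5/4)^4) / (1 − (5/4)^12) = 65536/616161.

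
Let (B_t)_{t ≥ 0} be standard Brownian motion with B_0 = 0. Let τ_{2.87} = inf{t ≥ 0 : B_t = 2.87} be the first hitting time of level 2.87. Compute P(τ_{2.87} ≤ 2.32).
P(τ_{2.87} ≤ 2.32) = 2(1 − Φ(2.87/√2.32)) = 2(1 − Φ(1.8842)) ≈ 0.0595

By the reflection principle for standard BM, P(τ_b ≤ t) = 2 · P(B_t ≥ b). Since B_t ~ N(0, t), P(B_t ≥ 2.87) = 1 − Φ(2.87/√t) = 1 − Φ(2.87/√2.32) = 1 − Φ(1.8842) ≈ 0.02977. Doubling: P(τ_{2.87} ≤ 2.32) ≈ 2 · 0.02977 = 0.05954 ≈ 0.0595.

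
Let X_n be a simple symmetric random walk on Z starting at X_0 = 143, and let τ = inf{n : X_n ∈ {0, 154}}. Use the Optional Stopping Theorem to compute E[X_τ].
E[X_τ] = 143

X_n is a martingale and τ is a bounded-mean stopping time (indeed τ is finite a.s. with bounded expectation since the walk is in a bounded region). By the OST, E[X_τ] = E[X_0] = 143. Equivalently: E[X_τ] = 154 · P(hit 154 first) + 0 · P(hit 0 first) = 154 · (143/154) = 143.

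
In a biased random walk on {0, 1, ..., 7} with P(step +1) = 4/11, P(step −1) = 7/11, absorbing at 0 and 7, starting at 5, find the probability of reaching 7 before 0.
P(hit 7 before 0) = (1 − (7/4)^5) / (1 − (7/4)^7) = 84176/269053

Let u_k denote P(reach 7 before 0 | start at k). Boundary: u_0 = 0, u_7 = 1. Recurrence: u_k = 4/11·u_{k+1} + 7/11·u_{k-1} for 1 ≤ k ≤ 6. Try u_k = A + B·r^k with r = q/p = (7/11)/(4/11) = 7/4. Substitution satisfies the recurrence; boundary conditions give:
  u_k = (1 − r^k) / (1 − r^N) = (1 − (7/4)^5) / (1 − (7/4)^7) = 84176/269053.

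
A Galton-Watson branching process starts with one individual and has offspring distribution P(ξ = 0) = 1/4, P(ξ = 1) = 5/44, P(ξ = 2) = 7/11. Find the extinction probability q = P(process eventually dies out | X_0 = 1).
q = 11/28

The pgf is f(s) = 1/4 + 5/44·s + 7/11·s². The extinction probability q is the smallest fixed point of f in [0, 1]. Setting s = f(s):
  7/11·s² + (5/44 − 1)·s + 1/4 = 0
  7/11·s² − (1/4 + 7/11)·s + 1/4 = 0
which factors as (s − 1)·(7/11·s − 1/4) = 0, giving roots s = 1 and s = (1/4)/(7/11) = 11/28.
Mean offspring μ = 5/44 + 2·7/11 = 61/44 > 1 (supercritical), so q < 1. The extinction probability is the smaller root: q = (1/4)/(7/11) = 11/28.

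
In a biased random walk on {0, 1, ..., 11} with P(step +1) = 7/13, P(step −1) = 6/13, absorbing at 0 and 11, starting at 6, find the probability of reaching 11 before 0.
P(hit 11 before 0) = (1 − (6/7)^6) / (1 − (6/7)^11) = 1193179351/1614529687

Let u_k denote P(reach 11 before 0 | start at k). Boundary: u_0 = 0, u_11 = 1. Recurrence: u_k = 7/13·u_{k+1} + 6/13·u_{k-1} for 1 ≤ k ≤ 10. Try u_k = A + B·r^k with r = q/p = (6/13)/(7/13) = 6/7. Substitution satisfies the recurrence; boundary conditions give:
  u_k = (1 − r^k) / (1 − r^N) = (1 − (6/7)^6) / (1 − (6/7)^11) = 1193179351/1614529687.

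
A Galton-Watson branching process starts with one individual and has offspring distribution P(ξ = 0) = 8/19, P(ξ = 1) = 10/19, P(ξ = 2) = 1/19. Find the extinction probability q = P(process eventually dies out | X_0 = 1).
q = 1

Mean offspring μ = 0·8/19 + 1·10/19 + 2·1/19 = 12/19 ≤ 1. For μ ≤ 1 with offspring not concentrated at 1, the Galton-Watson process goes extinct almost surely, so q = 1.
(Algebraic check: The pgf is f(s) = 8/19 + 10/19·s + 1/19·s². The extinction probability q is the smallest fixed point of f in [0, 1]. Setting s = f(s):
  1/19·s² + (10/19 − 1)·s + 8/19 = 0
  1/19·s² − (8/19 + 1/19)·s + 8/19 = 0
which factors as (s − 1)·(1/19·s − 8/19) = 0, giving roots s = 1 and s = (8/19)/(1/19) = 8. Since 8 ≥ 1, the smallest root in [0, 1] is s = 1.)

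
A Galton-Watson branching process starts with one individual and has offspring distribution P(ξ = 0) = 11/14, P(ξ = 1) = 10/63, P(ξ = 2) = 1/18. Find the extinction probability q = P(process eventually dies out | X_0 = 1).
q = 1

Mean offspring μ = 0·11/14 + 1·10/63 + 2·1/18 = 17/63 ≤ 1. For μ ≤ 1 with offspring not concentrated at 1, the Galton-Watson process goes extinct almost surely, so q = 1.
(Algebraic check: The pgf is f(s) = 11/14 + 10/63·s + 1/18·s². The extinction probability q is the smallest fixed point of f in [0, 1]. Setting s = f(s):
  1/18·s² + (10/63 − 1)·s + 11/14 = 0
  1/18·s² − (11/14 + 1/18)·s + 11/14 = 0
which factors as (s − 1)·(1/18·s − 11/14) = 0, giving roots s = 1 and s = (11/14)/(1/18) = 99/7. Since 99/7 ≥ 1, the smallest root in [0, 1] is s = 1.)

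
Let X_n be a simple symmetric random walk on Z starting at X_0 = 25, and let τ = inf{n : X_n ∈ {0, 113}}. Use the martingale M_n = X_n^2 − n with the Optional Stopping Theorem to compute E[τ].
E[τ] = 2200

M_n = X_n^2 − n is a martingale (since E[X_{n+1}^2 | F_n] = X_n^2 + 1). By OST (τ has finite mean in a bounded region), E[M_τ] = E[M_0] = X_0^2 − 0 = 25^2 = 625. Also E[M_τ] = E[X_τ^2] − E[τ]. The walk exits at 0 or 113, with P(hit 113 first) = 25/113, so E[X_τ^2] = 113^2 · 25/113 + 0 = 2825. Thus E[τ] = E[X_τ^2] − E[M_τ] = 2825 − 625 = 2200 = 25(113 − 25) = 2200.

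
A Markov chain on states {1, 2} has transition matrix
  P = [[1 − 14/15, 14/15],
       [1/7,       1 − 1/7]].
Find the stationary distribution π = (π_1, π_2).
π_1 = 15/113, π_2 = 98/113

Solve πP = π with π_1 + π_2 = 1. From πP = π: π_1 · (1 − 14/15) + π_2 · 1/7 = π_1 ⇒ π_2 · 1/7 = π_1 · 14/15 ⇒ π_2/π_1 = (14/15)/(1/7) = 98/15. Together with π_1 + π_2 = 1:
  π_1 = (1/7)/(14/15 + 1/7) = (1/7)/(113/105) = 15/113,
  π_2 = (14/15)/(14/15 + 1/7) = (14/15)/(113/105) = 98/113.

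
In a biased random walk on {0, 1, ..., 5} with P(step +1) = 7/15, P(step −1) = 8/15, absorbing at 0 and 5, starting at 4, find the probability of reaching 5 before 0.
P(hit 5 before 0) = (1 − (8/7)^4) / (1 − (8/7)^5) = 11865/15961

Let u_k denote P(reach 5 before 0 | start at k). Boundary: u_0 = 0, u_5 = 1. Recurrence: u_k = 7/15·u_{k+1} + 8/15·u_{k-1} for 1 ≤ k ≤ 4. Try u_k = A + B·r^k with r = q/p = (8/15)/(7/15) = 8/7. Substitution satisfies the recurrence; boundary conditions give:
  u_k = (1 − r^k) / (1 − r^N) = (1 − (8/7)^4) / (1 − (8/7)^5) = 11865/15961.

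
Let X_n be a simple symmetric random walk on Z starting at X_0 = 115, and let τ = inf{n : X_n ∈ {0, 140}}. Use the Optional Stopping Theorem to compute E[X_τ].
E[X_τ] = 115

X_n is a martingale and τ is a bounded-mean stopping time (indeed τ is finite a.s. with bounded expectation since the walk is in a bounded region). By the OST, E[X_τ] = E[X_0] = 115. Equivalently: E[X_τ] = 140 · P(hit 140 first) + 0 · P(hit 0 first) = 140 · (115/140) = 115.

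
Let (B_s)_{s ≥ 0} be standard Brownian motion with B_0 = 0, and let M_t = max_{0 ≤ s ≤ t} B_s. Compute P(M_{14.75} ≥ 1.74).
P(M_{14.75} ≥ 1.74) = 2·P(B_{14.75} ≥ 1.74) = 2(1 − Φ(1.74/√14.75)) ≈ 0.6505

By the reflection principle for Brownian motion, P(M_t ≥ a) = 2 · P(B_t ≥ a) for a ≥ 0. Since B_t ~ N(0, t), P(B_t ≥ 1.74) = 1 − Φ(1.74/√t) = 1 − Φ(1.74/√14.75) = 1 − Φ(0.4531). So
  P(M_{14.75} ≥ 1.74) = 2(1 − Φ(0.4531)) ≈ 0.6505.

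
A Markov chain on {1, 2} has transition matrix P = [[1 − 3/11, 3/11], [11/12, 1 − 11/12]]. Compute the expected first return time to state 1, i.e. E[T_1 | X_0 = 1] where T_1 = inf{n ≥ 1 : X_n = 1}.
E[T_1 | X_0 = 1] = 1/π_1 = 157/121

For an irreducible recurrent Markov chain with stationary distribution π, E[T_i | X_0 = i] = 1/π_i (Kac's formula). Here π_1 = (11/12)/(3/11 + 11/12) = (11/12)/(157/132) = 121/157, so E[T_1 | X_0 = 1] = 1/π_1 = (3/11 + 11/12)/(11/12) = (157/132)/(11/12) = 157/121.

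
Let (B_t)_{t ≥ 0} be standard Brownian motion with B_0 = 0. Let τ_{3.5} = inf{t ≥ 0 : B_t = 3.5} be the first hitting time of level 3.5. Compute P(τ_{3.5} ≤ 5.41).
P(τ_{3.5} ≤ 5.41) = 2(1 − Φ(3.5/√5.41)) = 2(1 − Φ(1.5048)) ≈ 0.1324

By the reflection principle for standard BM, P(τ_b ≤ t) = 2 · P(B_t ≥ b). Since B_t ~ N(0, t), P(B_t ≥ 3.5) = 1 − Φ(3.5/√t) = 1 − Φ(3.5/√5.41) = 1 − Φ(1.5048) ≈ 0.06619. Doubling: P(τ_{3.5} ≤ 5.41) ≈ 2 · 0.06619 = 0.13238 ≈ 0.1324.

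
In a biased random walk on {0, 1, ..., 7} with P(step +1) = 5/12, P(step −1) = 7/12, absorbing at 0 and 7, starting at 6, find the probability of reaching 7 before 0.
P(hit 7 before 0) = (1 − (7/5)^6) / (1 − (7/5)^7) = 255060/372709

Let u_k denote P(reach 7 before 0 | start at k). Boundary: u_0 = 0, u_7 = 1. Recurrence: u_k = 5/12·u_{k+1} + 7/12·u_{k-1} for 1 ≤ k ≤ 6. Try u_k = A + B·r^k with r = q/p = (7/12)/(5/12) = 7/5. Substitution satisfies the recurrence; boundary conditions give:
  u_k = (1 − r^k) / (1 − r^N) = (1 − (7/5)^6) / (1 − (7/5)^7) = 255060/372709.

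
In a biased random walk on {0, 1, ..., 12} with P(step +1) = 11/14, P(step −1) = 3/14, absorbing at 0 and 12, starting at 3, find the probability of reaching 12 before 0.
P(hit 12 before 0) = (1 − (3/11)^3) / (1 − (3/11)^12) = 2357947691/2406769820

Let u_k denote P(reach 12 before 0 | start at k). Boundary: u_0 = 0, u_12 = 1. Recurrence: u_k = 11/14·u_{k+1} + 3/14·u_{k-1} for 1 ≤ k ≤ 11. Try u_k = A + B·r^k with r = q/p = (3/14)/(11/14) = 3/11. Substitution satisfies the recurrence; boundary conditions give:
  u_k = (1 − r^k) / (1 − r^N) = (1 − (3/11)^3) / (1 − (3/11)^12) = 2357947691/2406769820.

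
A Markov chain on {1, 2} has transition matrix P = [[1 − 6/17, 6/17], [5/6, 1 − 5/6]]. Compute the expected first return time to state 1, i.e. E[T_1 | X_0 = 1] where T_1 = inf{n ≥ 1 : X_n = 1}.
E[T_1 | X_0 = 1] = 1/π_1 = 121/85

For an irreducible recurrent Markov chain with stationary distribution π, E[T_i | X_0 = i] = 1/π_i (Kac's formula). Here π_1 = (5/6)/(6/17 + 5/6) = (5/6)/(121/102) = 85/121, so E[T_1 | X_0 = 1] = 1/π_1 = (6/17 + 5/6)/(5/6) = (121/102)/(5/6) = 121/85.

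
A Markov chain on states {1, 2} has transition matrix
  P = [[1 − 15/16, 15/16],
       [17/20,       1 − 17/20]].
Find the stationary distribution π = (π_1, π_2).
π_1 = 68/143, π_2 = 75/143

Solve πP = π with π_1 + π_2 = 1. From πP = π: π_1 · (1 − 15/16) + π_2 · 17/20 = π_1 ⇒ π_2 · 17/20 = π_1 · 15/16 ⇒ π_2/π_1 = (15/16)/(17/20) = 75/68. Together with π_1 + π_2 = 1:
  π_1 = (17/20)/(15/16 + 17/20) = (17/20)/(143/80) = 68/143,
  π_2 = (15/16)/(15/16 + 17/20) = (15/16)/(143/80) = 75/143.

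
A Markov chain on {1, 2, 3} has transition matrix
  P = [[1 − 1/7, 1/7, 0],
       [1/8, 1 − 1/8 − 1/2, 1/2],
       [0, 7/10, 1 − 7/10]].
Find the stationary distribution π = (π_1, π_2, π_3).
π = (49/145, 56/145, 8/29)

This is a birth-death chain on three states, which satisfies detailed balance: π_1 · P_{12} = π_2 · P_{21} and π_2 · P_{23} = π_3 · P_{32}.
From π_1 · 1/7 = π_2 · 1/8: π_2/π_1 = (1/7)/(1/8) = 8/7.
From π_2 · 1/2 = π_3 · 7/10: π_3/π_2 = (1/2)/(7/10) = 5/7.
Take π_1 proportional to 1; then unnormalized π = (1, 8/7, 40/49). Normalize by dividing by the sum 145/49:
  π = (49/145, 56/145, 8/29).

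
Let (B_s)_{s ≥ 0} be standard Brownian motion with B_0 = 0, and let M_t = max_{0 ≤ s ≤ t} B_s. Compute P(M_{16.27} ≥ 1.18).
P(M_{16.27} ≥ 1.18) = 2·P(B_{16.27} ≥ 1.18) = 2(1 − Φ(1.18/√16.27)) ≈ 0.7699

By the reflection principle for Brownian motion, P(M_t ≥ a) = 2 · P(B_t ≥ a) for a ≥ 0. Since B_t ~ N(0, t), P(B_t ≥ 1.18) = 1 − Φ(1.18/√t) = 1 − Φ(1.18/√16.27) = 1 − Φ(0.2925). So
  P(M_{16.27} ≥ 1.18) = 2(1 − Φ(0.2925)) ≈ 0.7699.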